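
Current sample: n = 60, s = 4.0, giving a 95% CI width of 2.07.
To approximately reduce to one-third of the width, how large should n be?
n ≈ 540

CI width ∝ 1/√n
To reduce width by factor 3, need √n to grow by 3 → need 3² = 9 times as many samples.

Current: n = 60, width = 2.07
New: n = 540, width ≈ 0.68

Width reduced by factor of 2.07/0.68 = 3.04.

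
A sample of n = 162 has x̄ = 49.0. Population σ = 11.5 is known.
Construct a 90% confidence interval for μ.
(47.51, 50.49)

z-interval (σ known):
z* = 1.645 for 90% confidence

Margin of error = z* · σ/√n = 1.645 · 11.5/√162 = 1.49

CI: (49.0 - 1.49, 49.0 + 1.49) = (47.51, 50.49)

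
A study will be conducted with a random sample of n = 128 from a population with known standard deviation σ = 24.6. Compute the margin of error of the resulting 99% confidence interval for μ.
Margin of error = 5.60

Margin of error = z* · σ/√n
= 2.576 · 24.6/√128
= 2.576 · 24.6/11.3137
= 5.60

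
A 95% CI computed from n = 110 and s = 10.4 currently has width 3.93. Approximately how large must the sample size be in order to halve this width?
n ≈ 440

CI width ∝ 1/√n
To reduce width by factor 2, need √n to grow by 2 → need 2² = 4 times as many samples.

Current: n = 110, width = 3.93
New: n = 440, width ≈ 1.95

Width reduced by factor of 3.93/1.95 = 2.02.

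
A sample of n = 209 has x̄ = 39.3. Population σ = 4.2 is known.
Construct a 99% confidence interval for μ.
(38.55, 40.05)

z-interval (σ known):
z* = 2.576 for 99% confidence

Margin of error = z* · σ/√n = 2.576 · 4.2/√209 = 0.75

CI: (39.3 - 0.75, 39.3 + 0.75) = (38.55, 40.05)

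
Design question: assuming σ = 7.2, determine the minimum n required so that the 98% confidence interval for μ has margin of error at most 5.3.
n ≥ 10

For margin E ≤ 5.3:
n ≥ (z* · σ / E)²
n ≥ (2.326 · 7.2 / 5.3)²
n ≥ 9.98

Minimum n = 10 (rounding up)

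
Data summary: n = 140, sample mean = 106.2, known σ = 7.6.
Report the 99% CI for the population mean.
(104.55, 107.85)

z-interval (σ known):
z* = 2.576 for 99% confidence

Margin of error = z* · σ/√n = 2.576 · 7.6/√140 = 1.65

CI: (106.2 - 1.65, 106.2 + 1.65) = (104.55, 107.85)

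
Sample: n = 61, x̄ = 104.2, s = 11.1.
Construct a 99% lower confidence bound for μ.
μ ≥ 100.80

Lower bound (one-sided):
t* = 2.390 (one-sided for 99%)
Lower bound = x̄ - t* · s/√n = 104.2 - 2.390 · 11.1/√61 = 100.80

We are 99% confident that μ ≥ 100.80.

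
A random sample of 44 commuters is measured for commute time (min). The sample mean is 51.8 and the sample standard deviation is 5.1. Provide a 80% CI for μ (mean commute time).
(50.80, 52.80)

t-interval (σ unknown):
df = n - 1 = 43
t* = 1.302 for 80% confidence

Margin of error = t* · s/√n = 1.302 · 5.1/√44 = 1.00

CI: (50.80, 52.80)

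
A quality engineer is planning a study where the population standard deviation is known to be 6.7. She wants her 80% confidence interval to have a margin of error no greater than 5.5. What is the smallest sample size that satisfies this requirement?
n ≥ 3

For margin E ≤ 5.5:
n ≥ (z* · σ / E)²
n ≥ (1.282 · 6.7 / 5.5)²
n ≥ 2.44

Minimum n = 3 (rounding up)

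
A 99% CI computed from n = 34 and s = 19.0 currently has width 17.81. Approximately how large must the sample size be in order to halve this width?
n ≈ 136

CI width ∝ 1/√n
To reduce width by factor 2, need √n to grow by 2 → need 2² = 4 times as many samples.

Current: n = 34, width = 17.81
New: n = 136, width ≈ 8.51

Width reduced by factor of 17.81/8.51 = 2.09.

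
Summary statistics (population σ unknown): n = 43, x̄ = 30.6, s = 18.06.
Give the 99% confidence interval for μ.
(23.17, 38.03)

t-interval (σ unknown):
df = n - 1 = 42
t* = 2.698 for 99% confidence

Margin of error = t* · s/√n = 2.698 · 18.06/√43 = 7.43

CI: (23.17, 38.03)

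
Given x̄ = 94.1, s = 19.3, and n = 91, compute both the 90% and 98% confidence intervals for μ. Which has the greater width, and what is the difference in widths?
98% CI is wider by 2.85

df = 90
90% CI: t* = 1.662, (90.74, 97.46), width = 2 · t* · s/√n = 6.73
98% CI: t* = 2.368, (89.31, 98.89), width = 2 · t* · s/√n = 9.58

The 98% CI is wider by 9.58 - 6.73 = 2.85.
Higher confidence requires a wider interval.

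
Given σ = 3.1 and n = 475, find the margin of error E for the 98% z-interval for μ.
Margin of error = 0.33

Margin of error = z* · σ/√n
= 2.326 · 3.1/√475
= 2.326 · 3.1/21.7945
= 0.33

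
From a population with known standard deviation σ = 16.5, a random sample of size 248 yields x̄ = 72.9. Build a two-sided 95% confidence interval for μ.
(70.85, 74.95)

z-interval (σ known):
z* = 1.960 for 95% confidence

Margin of error = z* · σ/√n = 1.960 · 16.5/√248 = 2.05

CI: (72.9 - 2.05, 72.9 + 2.05) = (70.85, 74.95)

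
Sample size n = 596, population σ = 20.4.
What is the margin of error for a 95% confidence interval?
Margin of error = 1.64

Margin of error = z* · σ/√n
= 1.960 · 20.4/√596
= 1.960 · 20.4/24.4131
= 1.64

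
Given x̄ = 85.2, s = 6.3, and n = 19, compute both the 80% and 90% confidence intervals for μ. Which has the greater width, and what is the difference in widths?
90% CI is wider by 1.17

df = 18
80% CI: t* = 1.330, (83.28, 87.12), width = 2 · t* · s/√n = 3.84
90% CI: t* = 1.734, (82.69, 87.71), width = 2 · t* · s/√n = 5.01

The 90% CI is wider by 5.01 - 3.84 = 1.17.
Higher confidence requires a wider interval.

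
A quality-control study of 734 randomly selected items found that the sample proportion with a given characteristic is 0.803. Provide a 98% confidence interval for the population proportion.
(0.769, 0.837)

Proportion CI:
SE = √(p̂(1-p̂)/n) = √(0.803 · 0.197 / 734) = 0.01468

z* = 2.326
Margin = z* · SE = 2.326 · 0.01468 = 0.0341

CI: 0.803 ± 0.0341 = (0.769, 0.837)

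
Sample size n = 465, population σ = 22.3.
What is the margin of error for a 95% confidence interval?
Margin of error = 2.03

Margin of error = z* · σ/√n
= 1.960 · 22.3/√465
= 1.960 · 22.3/21.5639
= 2.03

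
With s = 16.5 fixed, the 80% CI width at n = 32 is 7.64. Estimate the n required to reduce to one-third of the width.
n ≈ 288

CI width ∝ 1/√n
To reduce width by factor 3, need √n to grow by 3 → need 3² = 9 times as many samples.

Current: n = 32, width = 7.64
New: n = 288, width ≈ 2.50

Width reduced by factor of 7.64/2.50 = 3.06.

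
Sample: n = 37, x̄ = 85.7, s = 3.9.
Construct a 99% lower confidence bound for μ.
μ ≥ 84.14

Lower bound (one-sided):
t* = 2.434 (one-sided for 99%)
Lower bound = x̄ - t* · s/√n = 85.7 - 2.434 · 3.9/√37 = 84.14

We are 99% confident that μ ≥ 84.14.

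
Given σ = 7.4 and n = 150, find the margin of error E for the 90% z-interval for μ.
Margin of error = 0.99

Margin of error = z* · σ/√n
= 1.645 · 7.4/√150
= 1.645 · 7.4/12.2474
= 0.99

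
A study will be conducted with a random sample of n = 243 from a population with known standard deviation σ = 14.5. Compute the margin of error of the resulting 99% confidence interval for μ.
Margin of error = 2.40

Margin of error = z* · σ/√n
= 2.576 · 14.5/√243
= 2.576 · 14.5/15.5885
= 2.40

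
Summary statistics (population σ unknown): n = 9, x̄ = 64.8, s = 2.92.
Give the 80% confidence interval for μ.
(63.44, 66.16)

t-interval (σ unknown):
df = n - 1 = 8
t* = 1.397 for 80% confidence

Margin of error = t* · s/√n = 1.397 · 2.92/√9 = 1.36

CI: (63.44, 66.16)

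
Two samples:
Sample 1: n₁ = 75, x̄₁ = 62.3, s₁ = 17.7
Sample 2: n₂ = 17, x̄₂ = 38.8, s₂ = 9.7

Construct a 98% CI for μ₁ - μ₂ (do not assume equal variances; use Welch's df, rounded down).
(15.97, 31.03)

Difference: x̄₁ - x̄₂ = 23.50
SE = √(s₁²/n₁ + s₂²/n₂) = √(17.7²/75 + 9.7²/17) = 3.1164
df = 43.86 → 43 (Welch–Satterthwaite, rounded down)
t* = 2.416

CI: 23.50 ± 2.416 · 3.1164 = 23.50 ± 7.53 = (15.97, 31.03)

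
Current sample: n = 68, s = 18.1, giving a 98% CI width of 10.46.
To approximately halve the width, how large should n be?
n ≈ 272

CI width ∝ 1/√n
To reduce width by factor 2, need √n to grow by 2 → need 2² = 4 times as many samples.

Current: n = 68, width = 10.46
New: n = 272, width ≈ 5.14

Width reduced by factor of 10.46/5.14 = 2.04.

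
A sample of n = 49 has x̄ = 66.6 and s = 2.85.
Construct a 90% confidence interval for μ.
(65.92, 67.28)

t-interval (σ unknown):
df = n - 1 = 48
t* = 1.677 for 90% confidence

Margin of error = t* · s/√n = 1.677 · 2.85/√49 = 0.68

CI: (65.92, 67.28)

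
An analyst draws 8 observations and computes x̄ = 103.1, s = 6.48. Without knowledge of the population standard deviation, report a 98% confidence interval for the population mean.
(96.23, 109.97)

t-interval (σ unknown):
df = n - 1 = 7
t* = 2.998 for 98% confidence

Margin of error = t* · s/√n = 2.998 · 6.48/√8 = 6.87

CI: (96.23, 109.97)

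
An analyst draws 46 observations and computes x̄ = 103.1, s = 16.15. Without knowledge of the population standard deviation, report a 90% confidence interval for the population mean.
(99.10, 107.10)

t-interval (σ unknown):
df = n - 1 = 45
t* = 1.679 for 90% confidence

Margin of error = t* · s/√n = 1.679 · 16.15/√46 = 4.00

CI: (99.10, 107.10)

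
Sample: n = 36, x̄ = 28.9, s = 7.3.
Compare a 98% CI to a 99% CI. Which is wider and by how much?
99% CI is wider by 0.70

df = 35
98% CI: t* = 2.438, (25.93, 31.87), width = 2 · t* · s/√n = 5.93
99% CI: t* = 2.724, (25.59, 32.21), width = 2 · t* · s/√n = 6.63

The 99% CI is wider by 6.63 - 5.93 = 0.70.
Higher confidence requires a wider interval.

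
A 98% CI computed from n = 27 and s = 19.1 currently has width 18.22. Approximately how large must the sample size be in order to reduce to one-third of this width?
n ≈ 243

CI width ∝ 1/√n
To reduce width by factor 3, need √n to grow by 3 → need 3² = 9 times as many samples.

Current: n = 27, width = 18.22
New: n = 243, width ≈ 5.74

Width reduced by factor of 18.22/5.74 = 3.17.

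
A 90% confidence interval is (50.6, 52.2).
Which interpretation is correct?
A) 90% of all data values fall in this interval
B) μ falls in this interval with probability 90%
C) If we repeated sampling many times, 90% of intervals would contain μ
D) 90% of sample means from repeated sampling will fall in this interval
C

A) Wrong — a CI is about the parameter μ, not individual data values.
B) Wrong — μ is fixed; the randomness lives in the interval, not in μ.
C) Correct — this is the frequentist long-run coverage interpretation.
D) Wrong — coverage applies to intervals containing μ, not to future x̄ values.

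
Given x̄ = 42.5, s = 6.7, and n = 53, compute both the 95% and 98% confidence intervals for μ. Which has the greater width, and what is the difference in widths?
98% CI is wider by 0.73

df = 52
95% CI: t* = 2.007, (40.65, 44.35), width = 2 · t* · s/√n = 3.69
98% CI: t* = 2.400, (40.29, 44.71), width = 2 · t* · s/√n = 4.42

The 98% CI is wider by 4.42 - 3.69 = 0.73.
Higher confidence requires a wider interval.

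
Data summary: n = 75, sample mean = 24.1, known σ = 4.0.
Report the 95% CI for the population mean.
(23.19, 25.01)

z-interval (σ known):
z* = 1.960 for 95% confidence

Margin of error = z* · σ/√n = 1.960 · 4.0/√75 = 0.91

CI: (24.1 - 0.91, 24.1 + 0.91) = (23.19, 25.01)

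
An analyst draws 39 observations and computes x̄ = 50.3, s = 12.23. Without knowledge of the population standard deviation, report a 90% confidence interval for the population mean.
(47.00, 53.60)

t-interval (σ unknown):
df = n - 1 = 38
t* = 1.686 for 90% confidence

Margin of error = t* · s/√n = 1.686 · 12.23/√39 = 3.30

CI: (47.00, 53.60)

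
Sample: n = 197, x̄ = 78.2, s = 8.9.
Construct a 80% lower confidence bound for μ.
μ ≥ 77.67

Lower bound (one-sided):
t* = 0.843 (one-sided for 80%)
Lower bound = x̄ - t* · s/√n = 78.2 - 0.843 · 8.9/√197 = 77.67

We are 80% confident that μ ≥ 77.67.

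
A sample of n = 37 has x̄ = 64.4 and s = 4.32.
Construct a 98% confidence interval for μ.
(62.67, 66.13)

t-interval (σ unknown):
df = n - 1 = 36
t* = 2.434 for 98% confidence

Margin of error = t* · s/√n = 2.434 · 4.32/√37 = 1.73

CI: (62.67, 66.13)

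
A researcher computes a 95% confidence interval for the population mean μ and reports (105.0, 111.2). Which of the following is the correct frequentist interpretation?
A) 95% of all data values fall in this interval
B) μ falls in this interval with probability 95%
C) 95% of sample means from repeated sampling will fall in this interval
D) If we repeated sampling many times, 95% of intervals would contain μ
D

A) Wrong — a CI is about the parameter μ, not individual data values.
B) Wrong — μ is fixed; the randomness lives in the interval, not in μ.
C) Wrong — coverage applies to intervals containing μ, not to future x̄ values.
D) Correct — this is the frequentist long-run coverage interpretation.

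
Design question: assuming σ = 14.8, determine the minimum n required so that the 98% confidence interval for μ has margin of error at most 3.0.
n ≥ 132

For margin E ≤ 3.0:
n ≥ (z* · σ / E)²
n ≥ (2.326 · 14.8 / 3.0)²
n ≥ 131.67

Minimum n = 132 (rounding up)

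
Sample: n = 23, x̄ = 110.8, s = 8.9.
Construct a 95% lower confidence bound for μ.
μ ≥ 107.61

Lower bound (one-sided):
t* = 1.717 (one-sided for 95%)
Lower bound = x̄ - t* · s/√n = 110.8 - 1.717 · 8.9/√23 = 107.61

We are 95% confident that μ ≥ 107.61.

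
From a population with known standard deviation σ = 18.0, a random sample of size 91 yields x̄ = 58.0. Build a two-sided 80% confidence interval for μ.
(55.58, 60.42)

z-interval (σ known):
z* = 1.282 for 80% confidence

Margin of error = z* · σ/√n = 1.282 · 18.0/√91 = 2.42

CI: (58.0 - 2.42, 58.0 + 2.42) = (55.58, 60.42)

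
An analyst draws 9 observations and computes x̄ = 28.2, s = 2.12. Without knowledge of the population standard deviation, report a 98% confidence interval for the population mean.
(26.15, 30.25)

t-interval (σ unknown):
df = n - 1 = 8
t* = 2.896 for 98% confidence

Margin of error = t* · s/√n = 2.896 · 2.12/√9 = 2.05

CI: (26.15, 30.25)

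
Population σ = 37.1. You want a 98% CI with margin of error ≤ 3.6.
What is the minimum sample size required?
n ≥ 575

For margin E ≤ 3.6:
n ≥ (z* · σ / E)²
n ≥ (2.326 · 37.1 / 3.6)²
n ≥ 574.60

Minimum n = 575 (rounding up)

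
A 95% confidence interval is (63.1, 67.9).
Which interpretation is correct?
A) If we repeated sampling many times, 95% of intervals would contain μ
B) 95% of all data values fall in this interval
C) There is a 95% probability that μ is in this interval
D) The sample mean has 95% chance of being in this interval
A

A) Correct — this is the frequentist long-run coverage interpretation.
B) Wrong — a CI is about the parameter μ, not individual data values.
C) Wrong — μ is fixed; the randomness lives in the interval, not in μ.
D) Wrong — x̄ is observed and sits in the interval by construction.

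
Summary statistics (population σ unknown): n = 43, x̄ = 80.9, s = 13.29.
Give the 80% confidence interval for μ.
(78.26, 83.54)

t-interval (σ unknown):
df = n - 1 = 42
t* = 1.302 for 80% confidence

Margin of error = t* · s/√n = 1.302 · 13.29/√43 = 2.64

CI: (78.26, 83.54)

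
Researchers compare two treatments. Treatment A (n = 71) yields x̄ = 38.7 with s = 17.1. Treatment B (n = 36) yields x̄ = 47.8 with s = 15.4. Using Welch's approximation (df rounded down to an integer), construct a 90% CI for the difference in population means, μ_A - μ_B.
(-14.55, -3.65)

Difference: x̄₁ - x̄₂ = -9.10
SE = √(s₁²/n₁ + s₂²/n₂) = √(17.1²/71 + 15.4²/36) = 3.2720
df = 77.33 → 77 (Welch–Satterthwaite, rounded down)
t* = 1.665

CI: -9.10 ± 1.665 · 3.2720 = -9.10 ± 5.45 = (-14.55, -3.65)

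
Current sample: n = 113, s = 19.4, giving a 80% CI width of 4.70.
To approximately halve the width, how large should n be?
n ≈ 452

CI width ∝ 1/√n
To reduce width by factor 2, need √n to grow by 2 → need 2² = 4 times as many samples.

Current: n = 113, width = 4.70
New: n = 452, width ≈ 2.34

Width reduced by factor of 4.70/2.34 = 2.01.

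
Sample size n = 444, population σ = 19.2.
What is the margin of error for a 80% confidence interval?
Margin of error = 1.17

Margin of error = z* · σ/√n
= 1.282 · 19.2/√444
= 1.282 · 19.2/21.0713
= 1.17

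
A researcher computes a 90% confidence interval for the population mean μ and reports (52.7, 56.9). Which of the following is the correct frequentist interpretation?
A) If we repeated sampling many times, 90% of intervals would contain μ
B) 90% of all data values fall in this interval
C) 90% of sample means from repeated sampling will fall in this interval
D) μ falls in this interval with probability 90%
A

A) Correct — this is the frequentist long-run coverage interpretation.
B) Wrong — a CI is about the parameter μ, not individual data values.
C) Wrong — coverage applies to intervals containing μ, not to future x̄ values.
D) Wrong — μ is fixed; the randomness lives in the interval, not in μ.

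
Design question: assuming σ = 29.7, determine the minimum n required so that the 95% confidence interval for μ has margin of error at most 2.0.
n ≥ 848

For margin E ≤ 2.0:
n ≥ (z* · σ / E)²
n ≥ (1.960 · 29.7 / 2.0)²
n ≥ 847.16

Minimum n = 848 (rounding up)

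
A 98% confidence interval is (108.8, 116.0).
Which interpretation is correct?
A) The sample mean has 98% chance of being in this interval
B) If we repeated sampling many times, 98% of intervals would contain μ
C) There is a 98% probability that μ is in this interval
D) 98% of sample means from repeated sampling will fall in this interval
B

A) Wrong — x̄ is observed and sits in the interval by construction.
B) Correct — this is the frequentist long-run coverage interpretation.
C) Wrong — μ is fixed; the randomness lives in the interval, not in μ.
D) Wrong — coverage applies to intervals containing μ, not to future x̄ values.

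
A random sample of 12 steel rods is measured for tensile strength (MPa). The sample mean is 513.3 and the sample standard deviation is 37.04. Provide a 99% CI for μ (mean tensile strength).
(480.09, 546.51)

t-interval (σ unknown):
df = n - 1 = 11
t* = 3.106 for 99% confidence

Margin of error = t* · s/√n = 3.106 · 37.04/√12 = 33.21

CI: (480.09, 546.51)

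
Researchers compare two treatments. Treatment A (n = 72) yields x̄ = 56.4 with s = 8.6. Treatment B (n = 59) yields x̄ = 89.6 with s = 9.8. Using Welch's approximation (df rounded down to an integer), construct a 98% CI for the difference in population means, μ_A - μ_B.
(-37.04, -29.36)

Difference: x̄₁ - x̄₂ = -33.20
SE = √(s₁²/n₁ + s₂²/n₂) = √(8.6²/72 + 9.8²/59) = 1.6294
df = 116.42 → 116 (Welch–Satterthwaite, rounded down)
t* = 2.359

CI: -33.20 ± 2.359 · 1.6294 = -33.20 ± 3.84 = (-37.04, -29.36)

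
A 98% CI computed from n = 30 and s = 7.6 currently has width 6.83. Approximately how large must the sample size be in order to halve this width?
n ≈ 120

CI width ∝ 1/√n
To reduce width by factor 2, need √n to grow by 2 → need 2² = 4 times as many samples.

Current: n = 30, width = 6.83
New: n = 120, width ≈ 3.27

Width reduced by factor of 6.83/3.27 = 2.09.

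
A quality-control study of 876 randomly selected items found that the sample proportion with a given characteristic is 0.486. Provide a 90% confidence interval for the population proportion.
(0.458, 0.514)

Proportion CI:
SE = √(p̂(1-p̂)/n) = √(0.486 · 0.514 / 876) = 0.01689

z* = 1.645
Margin = z* · SE = 1.645 · 0.01689 = 0.0278

CI: 0.486 ± 0.0278 = (0.458, 0.514)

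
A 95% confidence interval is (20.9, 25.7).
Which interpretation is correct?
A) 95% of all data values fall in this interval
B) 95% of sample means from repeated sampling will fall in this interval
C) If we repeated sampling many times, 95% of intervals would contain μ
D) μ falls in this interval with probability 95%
C

A) Wrong — a CI is about the parameter μ, not individual data values.
B) Wrong — coverage applies to intervals containing μ, not to future x̄ values.
C) Correct — this is the frequentist long-run coverage interpretation.
D) Wrong — μ is fixed; the randomness lives in the interval, not in μ.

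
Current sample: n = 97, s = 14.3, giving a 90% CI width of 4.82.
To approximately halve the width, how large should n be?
n ≈ 388

CI width ∝ 1/√n
To reduce width by factor 2, need √n to grow by 2 → need 2² = 4 times as many samples.

Current: n = 97, width = 4.82
New: n = 388, width ≈ 2.39

Width reduced by factor of 4.82/2.39 = 2.02.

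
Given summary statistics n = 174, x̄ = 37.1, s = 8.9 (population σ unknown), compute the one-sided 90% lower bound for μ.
μ ≥ 36.23

Lower bound (one-sided):
t* = 1.286 (one-sided for 90%)
Lower bound = x̄ - t* · s/√n = 37.1 - 1.286 · 8.9/√174 = 36.23

We are 90% confident that μ ≥ 36.23.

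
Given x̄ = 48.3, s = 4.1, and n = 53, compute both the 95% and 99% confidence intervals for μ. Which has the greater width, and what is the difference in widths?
99% CI is wider by 0.75

df = 52
95% CI: t* = 2.007, (47.17, 49.43), width = 2 · t* · s/√n = 2.26
99% CI: t* = 2.674, (46.79, 49.81), width = 2 · t* · s/√n = 3.01

The 99% CI is wider by 3.01 - 2.26 = 0.75.
Higher confidence requires a wider interval.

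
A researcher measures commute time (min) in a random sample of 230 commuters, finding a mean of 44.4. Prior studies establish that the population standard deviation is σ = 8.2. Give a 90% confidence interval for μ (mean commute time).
(43.51, 45.29)

z-interval (σ known):
z* = 1.645 for 90% confidence

Margin of error = z* · σ/√n = 1.645 · 8.2/√230 = 0.89

CI: (44.4 - 0.89, 44.4 + 0.89) = (43.51, 45.29)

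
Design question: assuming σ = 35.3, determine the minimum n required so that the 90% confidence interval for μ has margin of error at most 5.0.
n ≥ 135

For margin E ≤ 5.0:
n ≥ (z* · σ / E)²
n ≥ (1.645 · 35.3 / 5.0)²
n ≥ 134.88

Minimum n = 135 (rounding up)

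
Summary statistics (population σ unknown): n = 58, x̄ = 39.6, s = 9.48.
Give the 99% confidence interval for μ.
(36.28, 42.92)

t-interval (σ unknown):
df = n - 1 = 57
t* = 2.665 for 99% confidence

Margin of error = t* · s/√n = 2.665 · 9.48/√58 = 3.32

CI: (36.28, 42.92)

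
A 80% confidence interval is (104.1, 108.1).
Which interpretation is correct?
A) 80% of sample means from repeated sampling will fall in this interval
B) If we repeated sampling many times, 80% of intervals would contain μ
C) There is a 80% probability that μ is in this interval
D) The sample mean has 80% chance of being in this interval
B

A) Wrong — coverage applies to intervals containing μ, not to future x̄ values.
B) Correct — this is the frequentist long-run coverage interpretation.
C) Wrong — μ is fixed; the randomness lives in the interval, not in μ.
D) Wrong — x̄ is observed and sits in the interval by construction.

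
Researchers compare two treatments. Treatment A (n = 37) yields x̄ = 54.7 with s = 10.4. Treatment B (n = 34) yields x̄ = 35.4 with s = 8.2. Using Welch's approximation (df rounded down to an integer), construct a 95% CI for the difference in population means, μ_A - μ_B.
(14.88, 23.72)

Difference: x̄₁ - x̄₂ = 19.30
SE = √(s₁²/n₁ + s₂²/n₂) = √(10.4²/37 + 8.2²/34) = 2.2138
df = 67.49 → 67 (Welch–Satterthwaite, rounded down)
t* = 1.996

CI: 19.30 ± 1.996 · 2.2138 = 19.30 ± 4.42 = (14.88, 23.72)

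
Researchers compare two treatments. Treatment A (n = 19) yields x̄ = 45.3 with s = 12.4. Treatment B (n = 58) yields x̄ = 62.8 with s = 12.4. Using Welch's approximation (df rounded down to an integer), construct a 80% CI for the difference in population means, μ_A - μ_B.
(-21.79, -13.21)

Difference: x̄₁ - x̄₂ = -17.50
SE = √(s₁²/n₁ + s₂²/n₂) = √(12.4²/19 + 12.4²/58) = 3.2778
df = 30.68 → 30 (Welch–Satterthwaite, rounded down)
t* = 1.310

CI: -17.50 ± 1.310 · 3.2778 = -17.50 ± 4.29 = (-21.79, -13.21)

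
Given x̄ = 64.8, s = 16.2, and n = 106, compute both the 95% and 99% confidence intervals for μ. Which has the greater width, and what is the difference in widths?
99% CI is wider by 2.01

df = 105
95% CI: t* = 1.983, (61.68, 67.92), width = 2 · t* · s/√n = 6.24
99% CI: t* = 2.623, (60.67, 68.93), width = 2 · t* · s/√n = 8.25

The 99% CI is wider by 8.25 - 6.24 = 2.01.
Higher confidence requires a wider interval.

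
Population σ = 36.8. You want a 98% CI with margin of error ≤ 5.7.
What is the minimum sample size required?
n ≥ 226

For margin E ≤ 5.7:
n ≥ (z* · σ / E)²
n ≥ (2.326 · 36.8 / 5.7)²
n ≥ 225.51

Minimum n = 226 (rounding up)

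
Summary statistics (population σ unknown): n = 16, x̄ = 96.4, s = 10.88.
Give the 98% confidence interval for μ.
(89.32, 103.48)

t-interval (σ unknown):
df = n - 1 = 15
t* = 2.602 for 98% confidence

Margin of error = t* · s/√n = 2.602 · 10.88/√16 = 7.08

CI: (89.32, 103.48)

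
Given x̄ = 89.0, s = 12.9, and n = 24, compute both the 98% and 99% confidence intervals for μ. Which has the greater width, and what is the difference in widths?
99% CI is wider by 1.61

df = 23
98% CI: t* = 2.500, (82.42, 95.58), width = 2 · t* · s/√n = 13.17
99% CI: t* = 2.807, (81.61, 96.39), width = 2 · t* · s/√n = 14.78

The 99% CI is wider by 14.78 - 13.17 = 1.61.
Higher confidence requires a wider interval.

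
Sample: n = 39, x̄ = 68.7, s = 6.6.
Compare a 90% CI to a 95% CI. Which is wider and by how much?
95% CI is wider by 0.72

df = 38
90% CI: t* = 1.686, (66.92, 70.48), width = 2 · t* · s/√n = 3.56
95% CI: t* = 2.024, (66.56, 70.84), width = 2 · t* · s/√n = 4.28

The 95% CI is wider by 4.28 - 3.56 = 0.72.
Higher confidence requires a wider interval.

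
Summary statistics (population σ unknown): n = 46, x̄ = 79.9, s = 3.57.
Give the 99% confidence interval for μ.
(78.48, 81.32)

t-interval (σ unknown):
df = n - 1 = 45
t* = 2.690 for 99% confidence

Margin of error = t* · s/√n = 2.690 · 3.57/√46 = 1.42

CI: (78.48, 81.32)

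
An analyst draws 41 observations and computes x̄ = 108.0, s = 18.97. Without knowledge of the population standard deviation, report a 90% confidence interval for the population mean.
(103.01, 112.99)

t-interval (σ unknown):
df = n - 1 = 40
t* = 1.684 for 90% confidence

Margin of error = t* · s/√n = 1.684 · 18.97/√41 = 4.99

CI: (103.01, 112.99)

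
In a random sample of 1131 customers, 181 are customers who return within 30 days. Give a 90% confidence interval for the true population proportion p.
(0.142, 0.178)

Proportion CI:
p̂ = 181/1131 = 0.16004
SE = √(p̂(1-p̂)/n) = √(0.16004 · 0.83996 / 1131) = 0.01090

z* = 1.645
Margin = z* · SE = 1.645 · 0.01090 = 0.0179

CI: 0.16004 ± 0.0179 = (0.142, 0.178)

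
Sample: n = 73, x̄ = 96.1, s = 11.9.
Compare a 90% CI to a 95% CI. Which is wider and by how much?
95% CI is wider by 0.91

df = 72
90% CI: t* = 1.666, (93.78, 98.42), width = 2 · t* · s/√n = 4.64
95% CI: t* = 1.993, (93.32, 98.88), width = 2 · t* · s/√n = 5.55

The 95% CI is wider by 5.55 - 4.64 = 0.91.
Higher confidence requires a wider interval.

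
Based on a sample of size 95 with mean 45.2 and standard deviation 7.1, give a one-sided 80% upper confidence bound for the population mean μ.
μ ≤ 45.82

Upper bound (one-sided):
t* = 0.845 (one-sided for 80%)
Upper bound = x̄ + t* · s/√n = 45.2 + 0.845 · 7.1/√95 = 45.82

We are 80% confident that μ ≤ 45.82.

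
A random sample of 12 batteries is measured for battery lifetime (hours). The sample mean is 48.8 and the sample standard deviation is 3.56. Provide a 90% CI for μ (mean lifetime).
(46.95, 50.65)

t-interval (σ unknown):
df = n - 1 = 11
t* = 1.796 for 90% confidence

Margin of error = t* · s/√n = 1.796 · 3.56/√12 = 1.85

CI: (46.95, 50.65)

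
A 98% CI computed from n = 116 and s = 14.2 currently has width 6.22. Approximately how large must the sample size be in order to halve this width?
n ≈ 464

CI width ∝ 1/√n
To reduce width by factor 2, need √n to grow by 2 → need 2² = 4 times as many samples.

Current: n = 116, width = 6.22
New: n = 464, width ≈ 3.08

Width reduced by factor of 6.22/3.08 = 2.02.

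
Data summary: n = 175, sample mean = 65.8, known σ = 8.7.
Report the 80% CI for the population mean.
(64.96, 66.64)

z-interval (σ known):
z* = 1.282 for 80% confidence

Margin of error = z* · σ/√n = 1.282 · 8.7/√175 = 0.84

CI: (65.8 - 0.84, 65.8 + 0.84) = (64.96, 66.64)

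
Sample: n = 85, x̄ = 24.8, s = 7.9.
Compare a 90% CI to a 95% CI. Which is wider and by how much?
95% CI is wider by 0.56

df = 84
90% CI: t* = 1.663, (23.38, 26.22), width = 2 · t* · s/√n = 2.85
95% CI: t* = 1.989, (23.10, 26.50), width = 2 · t* · s/√n = 3.41

The 95% CI is wider by 3.41 - 2.85 = 0.56.
Higher confidence requires a wider interval.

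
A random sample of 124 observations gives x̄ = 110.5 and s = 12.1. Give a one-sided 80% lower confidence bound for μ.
μ ≥ 109.58

Lower bound (one-sided):
t* = 0.845 (one-sided for 80%)
Lower bound = x̄ - t* · s/√n = 110.5 - 0.845 · 12.1/√124 = 109.58

We are 80% confident that μ ≥ 109.58.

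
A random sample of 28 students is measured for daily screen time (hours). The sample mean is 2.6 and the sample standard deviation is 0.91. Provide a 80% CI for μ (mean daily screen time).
(2.37, 2.83)

t-interval (σ unknown):
df = n - 1 = 27
t* = 1.314 for 80% confidence

Margin of error = t* · s/√n = 1.314 · 0.91/√28 = 0.23

CI: (2.37, 2.83)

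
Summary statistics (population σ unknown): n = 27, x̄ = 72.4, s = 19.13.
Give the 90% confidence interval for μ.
(66.12, 78.68)

t-interval (σ unknown):
df = n - 1 = 26
t* = 1.706 for 90% confidence

Margin of error = t* · s/√n = 1.706 · 19.13/√27 = 6.28

CI: (66.12, 78.68)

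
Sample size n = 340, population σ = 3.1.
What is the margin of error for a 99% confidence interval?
Margin of error = 0.43

Margin of error = z* · σ/√n
= 2.576 · 3.1/√340
= 2.576 · 3.1/18.4391
= 0.43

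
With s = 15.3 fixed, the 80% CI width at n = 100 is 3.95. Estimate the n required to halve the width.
n ≈ 400

CI width ∝ 1/√n
To reduce width by factor 2, need √n to grow by 2 → need 2² = 4 times as many samples.

Current: n = 100, width = 3.95
New: n = 400, width ≈ 1.96

Width reduced by factor of 3.95/1.96 = 2.02.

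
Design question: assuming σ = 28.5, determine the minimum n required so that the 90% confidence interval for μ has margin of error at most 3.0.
n ≥ 245

For margin E ≤ 3.0:
n ≥ (z* · σ / E)²
n ≥ (1.645 · 28.5 / 3.0)²
n ≥ 244.22

Minimum n = 245 (rounding up)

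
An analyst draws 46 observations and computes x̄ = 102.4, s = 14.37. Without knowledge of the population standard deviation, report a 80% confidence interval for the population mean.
(99.64, 105.16)

t-interval (σ unknown):
df = n - 1 = 45
t* = 1.301 for 80% confidence

Margin of error = t* · s/√n = 1.301 · 14.37/√46 = 2.76

CI: (99.64, 105.16)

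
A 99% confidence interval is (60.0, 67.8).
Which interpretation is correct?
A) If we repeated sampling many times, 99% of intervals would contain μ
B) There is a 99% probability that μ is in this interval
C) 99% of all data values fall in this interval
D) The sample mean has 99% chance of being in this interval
A

A) Correct — this is the frequentist long-run coverage interpretation.
B) Wrong — μ is fixed; the randomness lives in the interval, not in μ.
C) Wrong — a CI is about the parameter μ, not individual data values.
D) Wrong — x̄ is observed and sits in the interval by construction.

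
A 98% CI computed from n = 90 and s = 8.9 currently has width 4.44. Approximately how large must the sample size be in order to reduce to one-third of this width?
n ≈ 810

CI width ∝ 1/√n
To reduce width by factor 3, need √n to grow by 3 → need 3² = 9 times as many samples.

Current: n = 90, width = 4.44
New: n = 810, width ≈ 1.46

Width reduced by factor of 4.44/1.46 = 3.04.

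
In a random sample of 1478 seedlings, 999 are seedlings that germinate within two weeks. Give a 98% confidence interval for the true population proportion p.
(0.648, 0.704)

Proportion CI:
p̂ = 999/1478 = 0.67591
SE = √(p̂(1-p̂)/n) = √(0.67591 · 0.32409 / 1478) = 0.01217

z* = 2.326
Margin = z* · SE = 2.326 · 0.01217 = 0.0283

CI: 0.67591 ± 0.0283 = (0.648, 0.704)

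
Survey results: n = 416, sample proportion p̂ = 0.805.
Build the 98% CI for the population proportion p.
(0.760, 0.850)

Proportion CI:
SE = √(p̂(1-p̂)/n) = √(0.805 · 0.195 / 416) = 0.01943

z* = 2.326
Margin = z* · SE = 2.326 · 0.01943 = 0.0452

CI: 0.805 ± 0.0452 = (0.760, 0.850)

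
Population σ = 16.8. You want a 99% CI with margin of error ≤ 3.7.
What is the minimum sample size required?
n ≥ 137

For margin E ≤ 3.7:
n ≥ (z* · σ / E)²
n ≥ (2.576 · 16.8 / 3.7)²
n ≥ 136.81

Minimum n = 137 (rounding up)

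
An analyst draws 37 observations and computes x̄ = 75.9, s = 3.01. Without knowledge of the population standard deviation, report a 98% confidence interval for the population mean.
(74.70, 77.10)

t-interval (σ unknown):
df = n - 1 = 36
t* = 2.434 for 98% confidence

Margin of error = t* · s/√n = 2.434 · 3.01/√37 = 1.20

CI: (74.70, 77.10)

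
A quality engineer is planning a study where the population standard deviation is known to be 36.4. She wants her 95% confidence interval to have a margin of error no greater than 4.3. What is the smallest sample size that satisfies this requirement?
n ≥ 276

For margin E ≤ 4.3:
n ≥ (z* · σ / E)²
n ≥ (1.960 · 36.4 / 4.3)²
n ≥ 275.28

Minimum n = 276 (rounding up)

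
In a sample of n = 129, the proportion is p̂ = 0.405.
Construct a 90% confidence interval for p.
(0.334, 0.476)

Proportion CI:
SE = √(p̂(1-p̂)/n) = √(0.405 · 0.595 / 129) = 0.04322

z* = 1.645
Margin = z* · SE = 1.645 · 0.04322 = 0.0711

CI: 0.405 ± 0.0711 = (0.334, 0.476)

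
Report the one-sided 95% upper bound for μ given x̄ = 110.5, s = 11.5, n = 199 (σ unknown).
μ ≤ 111.85

Upper bound (one-sided):
t* = 1.653 (one-sided for 95%)
Upper bound = x̄ + t* · s/√n = 110.5 + 1.653 · 11.5/√199 = 111.85

We are 95% confident that μ ≤ 111.85.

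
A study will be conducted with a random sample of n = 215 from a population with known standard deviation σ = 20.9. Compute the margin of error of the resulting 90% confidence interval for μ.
Margin of error = 2.34

Margin of error = z* · σ/√n
= 1.645 · 20.9/√215
= 1.645 · 20.9/14.6629
= 2.34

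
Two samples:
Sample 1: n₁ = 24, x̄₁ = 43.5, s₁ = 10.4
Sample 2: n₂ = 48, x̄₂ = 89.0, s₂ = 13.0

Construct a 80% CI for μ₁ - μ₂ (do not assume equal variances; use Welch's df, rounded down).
(-49.17, -41.83)

Difference: x̄₁ - x̄₂ = -45.50
SE = √(s₁²/n₁ + s₂²/n₂) = √(10.4²/24 + 13.0²/48) = 2.8333
df = 56.19 → 56 (Welch–Satterthwaite, rounded down)
t* = 1.297

CI: -45.50 ± 1.297 · 2.8333 = -45.50 ± 3.67 = (-49.17, -41.83)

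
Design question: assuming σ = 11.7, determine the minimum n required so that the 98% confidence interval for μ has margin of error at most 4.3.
n ≥ 41

For margin E ≤ 4.3:
n ≥ (z* · σ / E)²
n ≥ (2.326 · 11.7 / 4.3)²
n ≥ 40.05

Minimum n = 41 (rounding up)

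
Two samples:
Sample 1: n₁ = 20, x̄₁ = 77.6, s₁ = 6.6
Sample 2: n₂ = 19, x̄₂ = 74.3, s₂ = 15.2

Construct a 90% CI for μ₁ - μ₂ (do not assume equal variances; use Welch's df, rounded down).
(-3.18, 9.78)

Difference: x̄₁ - x̄₂ = 3.30
SE = √(s₁²/n₁ + s₂²/n₂) = √(6.6²/20 + 15.2²/19) = 3.7866
df = 24.29 → 24 (Welch–Satterthwaite, rounded down)
t* = 1.711

CI: 3.30 ± 1.711 · 3.7866 = 3.30 ± 6.48 = (-3.18, 9.78)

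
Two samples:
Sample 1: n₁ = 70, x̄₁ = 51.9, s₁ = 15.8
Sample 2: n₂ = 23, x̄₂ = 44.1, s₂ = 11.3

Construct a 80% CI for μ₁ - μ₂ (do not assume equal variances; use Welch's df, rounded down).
(3.88, 11.72)

Difference: x̄₁ - x̄₂ = 7.80
SE = √(s₁²/n₁ + s₂²/n₂) = √(15.8²/70 + 11.3²/23) = 3.0196
df = 52.44 → 52 (Welch–Satterthwaite, rounded down)
t* = 1.298

CI: 7.80 ± 1.298 · 3.0196 = 7.80 ± 3.92 = (3.88, 11.72)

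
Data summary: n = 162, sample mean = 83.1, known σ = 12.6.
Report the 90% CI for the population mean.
(81.47, 84.73)

z-interval (σ known):
z* = 1.645 for 90% confidence

Margin of error = z* · σ/√n = 1.645 · 12.6/√162 = 1.63

CI: (83.1 - 1.63, 83.1 + 1.63) = (81.47, 84.73)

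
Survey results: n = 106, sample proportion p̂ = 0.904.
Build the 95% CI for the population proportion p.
(0.848, 0.960)

Proportion CI:
SE = √(p̂(1-p̂)/n) = √(0.904 · 0.096 / 106) = 0.02861

z* = 1.960
Margin = z* · SE = 1.960 · 0.02861 = 0.0561

CI: 0.904 ± 0.0561 = (0.848, 0.960)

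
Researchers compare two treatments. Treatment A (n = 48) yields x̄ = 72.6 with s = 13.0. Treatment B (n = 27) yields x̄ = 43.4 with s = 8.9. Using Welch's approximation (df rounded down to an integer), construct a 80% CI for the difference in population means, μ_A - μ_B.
(25.91, 32.49)

Difference: x̄₁ - x̄₂ = 29.20
SE = √(s₁²/n₁ + s₂²/n₂) = √(13.0²/48 + 8.9²/27) = 2.5406
df = 70.05 → 70 (Welch–Satterthwaite, rounded down)
t* = 1.294

CI: 29.20 ± 1.294 · 2.5406 = 29.20 ± 3.29 = (25.91, 32.49)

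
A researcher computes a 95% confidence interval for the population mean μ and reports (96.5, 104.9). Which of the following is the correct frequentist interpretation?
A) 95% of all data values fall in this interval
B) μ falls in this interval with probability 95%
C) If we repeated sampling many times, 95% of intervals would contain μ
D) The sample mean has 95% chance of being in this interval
C

A) Wrong — a CI is about the parameter μ, not individual data values.
B) Wrong — μ is fixed; the randomness lives in the interval, not in μ.
C) Correct — this is the frequentist long-run coverage interpretation.
D) Wrong — x̄ is observed and sits in the interval by construction.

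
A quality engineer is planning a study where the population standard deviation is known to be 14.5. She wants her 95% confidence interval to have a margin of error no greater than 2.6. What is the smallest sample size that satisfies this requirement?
n ≥ 120

For margin E ≤ 2.6:
n ≥ (z* · σ / E)²
n ≥ (1.960 · 14.5 / 2.6)²
n ≥ 119.48

Minimum n = 120 (rounding up)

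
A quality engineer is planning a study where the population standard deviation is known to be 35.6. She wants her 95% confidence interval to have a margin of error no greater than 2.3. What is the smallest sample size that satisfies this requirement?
n ≥ 921

For margin E ≤ 2.3:
n ≥ (z* · σ / E)²
n ≥ (1.960 · 35.6 / 2.3)²
n ≥ 920.36

Minimum n = 921 (rounding up)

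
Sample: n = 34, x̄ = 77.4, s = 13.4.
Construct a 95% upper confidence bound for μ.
μ ≤ 81.29

Upper bound (one-sided):
t* = 1.692 (one-sided for 95%)
Upper bound = x̄ + t* · s/√n = 77.4 + 1.692 · 13.4/√34 = 81.29

We are 95% confident that μ ≤ 81.29.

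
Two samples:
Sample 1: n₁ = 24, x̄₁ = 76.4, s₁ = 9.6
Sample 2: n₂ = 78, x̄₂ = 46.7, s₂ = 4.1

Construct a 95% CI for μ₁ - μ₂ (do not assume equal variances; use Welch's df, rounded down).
(25.55, 33.85)

Difference: x̄₁ - x̄₂ = 29.70
SE = √(s₁²/n₁ + s₂²/n₂) = √(9.6²/24 + 4.1²/78) = 2.0138
df = 25.63 → 25 (Welch–Satterthwaite, rounded down)
t* = 2.060

CI: 29.70 ± 2.060 · 2.0138 = 29.70 ± 4.15 = (25.55, 33.85)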